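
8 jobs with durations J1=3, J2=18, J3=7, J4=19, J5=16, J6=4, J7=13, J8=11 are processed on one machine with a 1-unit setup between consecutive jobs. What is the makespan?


Makespan = Σ processing + (n-1) × setup
= (3 + 18 + 7 + 19 + 16 + 4 + 13 + 11) + (8-1)×1
= 91 + 7
= 98 time units


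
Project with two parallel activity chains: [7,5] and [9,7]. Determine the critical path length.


Path A: 7 + 5 = 12
Path B: 9 + 7 = 16
Critical path = longest = max(12, 16)
= 16 (Path B)


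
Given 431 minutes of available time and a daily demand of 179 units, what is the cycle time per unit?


Cycle time = available time / demand
= 431 / 179
= 2.41 min/unit


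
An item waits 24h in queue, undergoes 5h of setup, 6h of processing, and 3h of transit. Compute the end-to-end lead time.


Lead time = queue + setup + processing + transit
= 24 + 5 + 6 + 3
= 38 hours


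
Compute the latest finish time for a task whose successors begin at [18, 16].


LF = min of all successor start times
Successors start at: [18, 16]
LF = min(18, 16)
= 16


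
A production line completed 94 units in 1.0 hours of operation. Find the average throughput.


Throughput = units / time
= 94 / 1.0
= 94.0 units/hour


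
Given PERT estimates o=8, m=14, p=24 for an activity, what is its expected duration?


te = (o + 4m + p) / 6
= (8 + 4×14 + 24) / 6
= (8 + 56 + 24) / 6
= 88 / 6
= 14.67


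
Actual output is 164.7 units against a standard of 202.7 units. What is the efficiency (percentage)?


Efficiency = (actual / standard) × 100
= (164.7 / 202.7) × 100
= 81.3%


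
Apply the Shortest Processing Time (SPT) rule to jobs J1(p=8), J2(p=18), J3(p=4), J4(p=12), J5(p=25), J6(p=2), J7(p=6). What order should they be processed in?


SPT: sort by shortest processing time
  J6: p=2
  J3: p=4
  J7: p=6
  J1: p=8
  J4: p=12
  J2: p=18
  J5: p=25
Order: J6 → J3 → J7 → J1 → J4 → J2 → J5


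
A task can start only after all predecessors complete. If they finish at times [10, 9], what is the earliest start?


ES = max of all predecessor completion times
Predecessors: [10, 9]
ES = max(10, 9)
= 10


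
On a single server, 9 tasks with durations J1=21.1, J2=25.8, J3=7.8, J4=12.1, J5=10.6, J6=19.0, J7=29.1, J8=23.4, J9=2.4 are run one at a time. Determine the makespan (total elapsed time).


Sequential makespan: sum all processing times
= 21.1 + 25.8 + 7.8 + 12.1 + 10.6 + 19.0 + 29.1 + 23.4 + 2.4
= 151.3 time units


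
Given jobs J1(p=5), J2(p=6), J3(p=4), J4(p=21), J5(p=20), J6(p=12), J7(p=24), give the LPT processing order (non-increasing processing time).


LPT: sort by longest processing time first
  J7: p=24
  J4: p=21
  J5: p=20
  J6: p=12
  J2: p=6
  J1: p=5
  J3: p=4
Order: J7 → J4 → J5 → J6 → J2 → J1 → J3


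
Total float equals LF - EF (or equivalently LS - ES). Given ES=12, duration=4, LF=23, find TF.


EF = ES + duration = 12 + 4 = 16
LS = LF - duration = 23 - 4 = 19
Total Float = LF - EF = 23 - 16
(or LS - ES = 19 - 12)
= 7


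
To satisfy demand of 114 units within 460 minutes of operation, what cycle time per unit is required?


Cycle time = available time / demand
= 460 / 114
= 4.04 min/unit


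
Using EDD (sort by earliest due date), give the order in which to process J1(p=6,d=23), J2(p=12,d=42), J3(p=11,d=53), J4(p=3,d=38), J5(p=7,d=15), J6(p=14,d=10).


EDD: sort by earliest due date
  J6: d=10, p=14
  J5: d=15, p=7
  J1: d=23, p=6
  J4: d=38, p=3
  J2: d=42, p=12
  J3: d=53, p=11
Order: J6 → J5 → J1 → J4 → J2 → J3


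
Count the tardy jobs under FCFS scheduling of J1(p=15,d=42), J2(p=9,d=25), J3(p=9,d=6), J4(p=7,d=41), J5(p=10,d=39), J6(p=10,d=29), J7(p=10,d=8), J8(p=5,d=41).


Completion vs due date:
  J1: C=15, d=42 → on time
  J2: C=24, d=25 → on time
  J3: C=33, d=6 → TARDY
  J4: C=40, d=41 → on time
  J5: C=50, d=39 → TARDY
  J6: C=60, d=29 → TARDY
  J7: C=70, d=8 → TARDY
  J8: C=75, d=41 → TARDY
Tardy jobs: J3, J5, J6, J7, J8
Count = 5


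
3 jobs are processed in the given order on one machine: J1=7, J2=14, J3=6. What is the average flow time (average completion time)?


Completion times:
  J1: completes at 7
  J2: completes at 21
  J3: completes at 27
Sum = 55
Average = 55/3
= 18.33


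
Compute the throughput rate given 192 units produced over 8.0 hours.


Throughput = units / time
= 192 / 8.0
= 24.0 units/hour


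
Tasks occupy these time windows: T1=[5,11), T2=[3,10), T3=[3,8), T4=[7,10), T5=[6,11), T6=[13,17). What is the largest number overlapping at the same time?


Check each time point for overlaps:
  t=7: 5 tasks active (T1, T2, T3, T4, T5)
Max concurrent = 5


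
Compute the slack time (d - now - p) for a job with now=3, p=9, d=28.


Slack = due - current_time - processing
= 28 - 3 - 9
= 16


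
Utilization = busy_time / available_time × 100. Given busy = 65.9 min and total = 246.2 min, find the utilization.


Utilization = busy / total × 100
= 65.9 / 246.2 × 100
= 26.8%


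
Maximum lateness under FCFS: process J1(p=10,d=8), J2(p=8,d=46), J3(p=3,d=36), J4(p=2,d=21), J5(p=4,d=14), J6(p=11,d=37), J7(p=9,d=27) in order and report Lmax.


Lateness per job (L = C - d):
  J1: C=10, d=8, L=2
  J2: C=18, d=46, L=-28
  J3: C=21, d=36, L=-15
  J4: C=23, d=21, L=2
  J5: C=27, d=14, L=13
  J6: C=38, d=37, L=1
  J7: C=47, d=27, L=20
Lmax = max(2, -28, -15, 2, 13, 1, 20)
= 20


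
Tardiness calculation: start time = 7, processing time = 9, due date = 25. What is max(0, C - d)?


Completion = start + processing = 7 + 9 = 16
Tardiness = max(0, C - d) = max(0, 16 - 25)
= max(0, -9)
= 0


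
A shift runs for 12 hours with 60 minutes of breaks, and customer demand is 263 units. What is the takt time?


Available = 12×60 - 60 = 660 min
Takt time = 660 / 263
= 2.51 min/unit


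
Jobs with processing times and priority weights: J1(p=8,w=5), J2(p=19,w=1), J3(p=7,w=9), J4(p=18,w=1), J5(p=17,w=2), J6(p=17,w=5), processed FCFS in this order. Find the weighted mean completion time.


Completion times:
  J1: C=8, w×C=5×8=40
  J2: C=27, w×C=1×27=27
  J3: C=34, w×C=9×34=306
  J4: C=52, w×C=1×52=52
  J5: C=69, w×C=2×69=138
  J6: C=86, w×C=5×86=430
Sum w×C = 993
Sum w = 23
Weighted avg = 993/23
= 43.17


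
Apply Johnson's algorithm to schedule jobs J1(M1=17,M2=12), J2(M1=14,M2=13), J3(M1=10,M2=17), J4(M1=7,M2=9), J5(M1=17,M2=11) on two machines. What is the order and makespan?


Johnson's rule:
Group 1 (M1≤M2, sort by M1): ['J4', 'J3']
Group 2 (M1>M2, sort desc M2): ['J2', 'J1', 'J5']
Sequence: J4 → J3 → J2 → J1 → J5
Makespan calculation:
  J4: M1 done=7, M2 done=16
  J3: M1 done=17, M2 done=34
  J2: M1 done=31, M2 done=47
  J1: M1 done=48, M2 done=60
  J5: M1 done=65, M2 done=76
= Sequence: J4 → J3 → J2 → J1 → J5, Makespan: 76


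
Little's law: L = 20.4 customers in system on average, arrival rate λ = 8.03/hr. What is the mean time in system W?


Little's law: L = λW → W = L / λ
= 20.4 / 8.03
= 2.54 hours


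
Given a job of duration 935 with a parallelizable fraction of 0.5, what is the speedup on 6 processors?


Amdahl's law: T_p = T × ((1-p) + p/N)
= 935 × ((1-0.5) + 0.5/6)
= 935 × (0.50 + 0.0833)
= 935 × 0.5833
= 545.42
Speedup = 935/545.42
= 1.71×


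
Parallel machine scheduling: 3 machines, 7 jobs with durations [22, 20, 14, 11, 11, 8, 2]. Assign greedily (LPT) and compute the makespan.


Jobs (LPT sorted): [22, 20, 14, 11, 11, 8, 2]
Machines: 3
  J=22 → Machine 1 (load: 0+22=22)
  J=20 → Machine 2 (load: 0+20=20)
  J=14 → Machine 3 (load: 0+14=14)
  J=11 → Machine 3 (load: 14+11=25)
  J=11 → Machine 2 (load: 20+11=31)
  J=8 → Machine 1 (load: 22+8=30)
  J=2 → Machine 3 (load: 25+2=27)
Machine loads: [30, 31, 27]
Makespan = max = 31 time units


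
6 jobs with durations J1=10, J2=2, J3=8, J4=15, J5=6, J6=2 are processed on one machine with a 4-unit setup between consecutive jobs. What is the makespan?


Makespan = Σ processing + (n-1) × setup
= (10 + 2 + 8 + 15 + 6 + 2) + (6-1)×4
= 43 + 20
= 63 time units


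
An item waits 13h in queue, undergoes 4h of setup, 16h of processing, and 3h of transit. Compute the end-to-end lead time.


Lead time = queue + setup + processing + transit
= 13 + 4 + 16 + 3
= 36 hours


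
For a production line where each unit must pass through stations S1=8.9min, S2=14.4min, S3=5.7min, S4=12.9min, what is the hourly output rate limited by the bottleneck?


Bottleneck = longest station time
Station times: [8.9, 14.4, 5.7, 12.9]
Max = 14.4 min
Rate = 60 / 14.4
= 4.17 units/hour (bottleneck: 14.4min)


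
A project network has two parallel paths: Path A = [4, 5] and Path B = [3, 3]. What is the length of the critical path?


Path A: 4 + 5 = 9
Path B: 3 + 3 = 6
Critical path = longest = max(9, 6)
= 9 (Path A)


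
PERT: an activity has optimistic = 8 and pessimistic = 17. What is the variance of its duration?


σ² = ((p - o) / 6)² = (p - o)² / 36
= (17 - 8)² / 36
= 9² / 36
= 81 / 36
= 2.2500


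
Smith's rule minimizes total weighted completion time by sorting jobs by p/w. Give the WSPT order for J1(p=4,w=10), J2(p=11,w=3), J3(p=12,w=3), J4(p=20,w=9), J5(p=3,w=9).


WSPT (Smith's rule): sort by p/w ascending
  J5: p/w = 3/9 = 0.333
  J1: p/w = 4/10 = 0.400
  J4: p/w = 20/9 = 2.222
  J2: p/w = 11/3 = 3.667
  J3: p/w = 12/3 = 4.000
Order: J5 → J1 → J4 → J2 → J3


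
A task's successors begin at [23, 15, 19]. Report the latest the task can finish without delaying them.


LF = min of all successor start times
Successors start at: [23, 15, 19]
LF = min(23, 15, 19)
= 15


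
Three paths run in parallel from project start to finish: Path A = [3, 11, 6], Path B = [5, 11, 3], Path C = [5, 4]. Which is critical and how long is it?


Path A: 3 + 11 + 6 = 20
Path B: 5 + 11 + 3 = 19
Path C: 5 + 4 = 9
Critical path = longest = max(20, 19, 9)
= 20 (Path A)


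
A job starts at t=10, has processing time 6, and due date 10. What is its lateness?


Completion = 10 + 6 = 16
Lateness = C - d = 16 - 10
= 6


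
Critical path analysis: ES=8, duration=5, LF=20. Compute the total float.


EF = ES + duration = 8 + 5 = 13
LS = LF - duration = 20 - 5 = 15
Total Float = LF - EF = 20 - 13
(or LS - ES = 15 - 8)
= 7


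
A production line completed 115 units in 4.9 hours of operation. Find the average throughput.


Throughput = units / time
= 115 / 4.9
= 23.5 units/hour


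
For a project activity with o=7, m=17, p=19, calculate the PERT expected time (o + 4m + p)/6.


te = (o + 4m + p) / 6
= (7 + 4×17 + 19) / 6
= (7 + 68 + 19) / 6
= 94 / 6
= 15.67


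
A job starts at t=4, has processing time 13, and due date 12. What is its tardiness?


Completion = start + processing = 4 + 13 = 17
Tardiness = max(0, C - d) = max(0, 17 - 12)
= max(0, 5)
= 5


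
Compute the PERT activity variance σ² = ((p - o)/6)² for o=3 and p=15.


σ² = ((p - o) / 6)² = (p - o)² / 36
= (15 - 3)² / 36
= 12² / 36
= 144 / 36
= 4.0000


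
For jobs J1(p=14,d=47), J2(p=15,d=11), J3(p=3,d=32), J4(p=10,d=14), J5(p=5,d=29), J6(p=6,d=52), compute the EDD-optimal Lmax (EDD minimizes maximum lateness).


EDD order: J2 → J4 → J5 → J3 → J1 → J6
Completion and lateness:
  J2: C=15, d=11, L=15-11=4
  J4: C=25, d=14, L=25-14=11
  J5: C=30, d=29, L=30-29=1
  J3: C=33, d=32, L=33-32=1
  J1: C=47, d=47, L=47-47=0
  J6: C=53, d=52, L=53-52=1
Lmax = max(4, 11, 1, 1, 0, 1)
= 11


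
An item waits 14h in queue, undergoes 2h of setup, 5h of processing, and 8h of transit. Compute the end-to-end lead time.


Lead time = queue + setup + processing + transit
= 14 + 2 + 5 + 8
= 29 hours


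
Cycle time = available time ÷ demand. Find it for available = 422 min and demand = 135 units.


Cycle time = available time / demand
= 422 / 135
= 3.13 min/unit


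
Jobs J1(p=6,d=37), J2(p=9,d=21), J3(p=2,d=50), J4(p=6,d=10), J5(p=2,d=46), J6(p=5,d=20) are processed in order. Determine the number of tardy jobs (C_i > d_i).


Completion vs due date:
  J1: C=6, d=37 → on time
  J2: C=15, d=21 → on time
  J3: C=17, d=50 → on time
  J4: C=23, d=10 → TARDY
  J5: C=25, d=46 → on time
  J6: C=30, d=20 → TARDY
Tardy jobs: J4, J6
Count = 2


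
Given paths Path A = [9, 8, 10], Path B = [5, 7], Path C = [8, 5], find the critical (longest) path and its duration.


Path A: 9 + 8 + 10 = 27
Path B: 5 + 7 = 12
Path C: 8 + 5 = 13
Critical path = longest = max(27, 12, 13)
= 27 (Path A)


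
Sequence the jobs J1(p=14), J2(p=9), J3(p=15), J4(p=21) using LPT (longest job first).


LPT: sort by longest processing time first
  J4: p=21
  J3: p=15
  J1: p=14
  J2: p=9
Order: J4 → J3 → J1 → J2


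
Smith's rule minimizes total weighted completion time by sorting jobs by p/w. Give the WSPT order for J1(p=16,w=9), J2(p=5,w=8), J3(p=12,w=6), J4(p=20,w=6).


WSPT (Smith's rule): sort by p/w ascending
  J2: p/w = 5/8 = 0.625
  J1: p/w = 16/9 = 1.778
  J3: p/w = 12/6 = 2.000
  J4: p/w = 20/6 = 3.333
Order: J2 → J1 → J3 → J4


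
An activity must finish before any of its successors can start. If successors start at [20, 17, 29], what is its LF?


LF = min of all successor start times
Successors start at: [20, 17, 29]
LF = min(20, 17, 29)
= 17


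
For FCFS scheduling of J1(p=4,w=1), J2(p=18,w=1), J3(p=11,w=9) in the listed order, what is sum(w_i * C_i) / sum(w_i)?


Completion times:
  J1: C=4, w×C=1×4=4
  J2: C=22, w×C=1×22=22
  J3: C=33, w×C=9×33=297
Sum w×C = 323
Sum w = 11
Weighted avg = 323/11
= 29.36


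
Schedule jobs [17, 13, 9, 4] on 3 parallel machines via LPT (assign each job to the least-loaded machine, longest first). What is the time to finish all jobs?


Jobs (LPT sorted): [17, 13, 9, 4]
Machines: 3
  J=17 → Machine 1 (load: 0+17=17)
  J=13 → Machine 2 (load: 0+13=13)
  J=9 → Machine 3 (load: 0+9=9)
  J=4 → Machine 3 (load: 9+4=13)
Machine loads: [17, 13, 13]
Makespan = max = 17 time units


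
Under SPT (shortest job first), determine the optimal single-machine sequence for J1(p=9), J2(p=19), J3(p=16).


SPT: sort by shortest processing time
  J1: p=9
  J3: p=16
  J2: p=19
Order: J1 → J3 → J2


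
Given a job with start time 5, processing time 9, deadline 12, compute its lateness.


Completion = 5 + 9 = 14
Lateness = C - d = 14 - 12
= 2


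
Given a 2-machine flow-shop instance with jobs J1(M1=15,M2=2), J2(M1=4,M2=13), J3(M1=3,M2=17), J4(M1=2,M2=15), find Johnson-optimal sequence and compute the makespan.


Johnson's rule:
Group 1 (M1≤M2, sort by M1): ['J4', 'J3', 'J2']
Group 2 (M1>M2, sort desc M2): ['J1']
Sequence: J4 → J3 → J2 → J1
Makespan calculation:
  J4: M1 done=2, M2 done=17
  J3: M1 done=5, M2 done=34
  J2: M1 done=9, M2 done=47
  J1: M1 done=24, M2 done=49
= Sequence: J4 → J3 → J2 → J1, Makespan: 49


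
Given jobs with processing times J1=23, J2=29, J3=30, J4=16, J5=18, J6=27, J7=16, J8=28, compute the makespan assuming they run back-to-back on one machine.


Sequential makespan: sum all processing times
= 23 + 29 + 30 + 16 + 18 + 27 + 16 + 28
= 187 time units


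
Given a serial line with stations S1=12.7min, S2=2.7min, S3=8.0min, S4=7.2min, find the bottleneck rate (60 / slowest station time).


Bottleneck = longest station time
Station times: [12.7, 2.7, 8.0, 7.2]
Max = 12.7 min
Rate = 60 / 12.7
= 4.72 units/hour (bottleneck: 12.7min)


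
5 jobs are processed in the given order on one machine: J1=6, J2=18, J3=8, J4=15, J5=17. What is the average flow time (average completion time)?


Completion times:
  J1: completes at 6
  J2: completes at 24
  J3: completes at 32
  J4: completes at 47
  J5: completes at 64
Sum = 173
Average = 173/5
= 34.60


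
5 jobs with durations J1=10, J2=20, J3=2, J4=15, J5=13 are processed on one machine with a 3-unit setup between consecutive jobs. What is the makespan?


Makespan = Σ processing + (n-1) × setup
= (10 + 20 + 2 + 15 + 13) + (5-1)×3
= 60 + 12
= 72 time units


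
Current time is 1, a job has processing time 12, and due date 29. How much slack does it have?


Slack = due - current_time - processing
= 29 - 1 - 12
= 16


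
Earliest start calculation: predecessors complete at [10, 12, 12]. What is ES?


ES = max of all predecessor completion times
Predecessors: [10, 12, 12]
ES = max(10, 12, 12)
= 12


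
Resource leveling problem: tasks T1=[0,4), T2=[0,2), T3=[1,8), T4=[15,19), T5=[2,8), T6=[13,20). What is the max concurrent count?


Check each time point for overlaps:
  t=1: 3 tasks active (T1, T2, T3)
Max concurrent = 3


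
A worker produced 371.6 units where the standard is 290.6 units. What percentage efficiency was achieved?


Efficiency = (actual / standard) × 100
= (371.6 / 290.6) × 100
= 127.9%


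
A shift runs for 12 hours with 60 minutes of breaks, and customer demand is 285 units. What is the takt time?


Available = 12×60 - 60 = 660 min
Takt time = 660 / 285
= 2.32 min/unit


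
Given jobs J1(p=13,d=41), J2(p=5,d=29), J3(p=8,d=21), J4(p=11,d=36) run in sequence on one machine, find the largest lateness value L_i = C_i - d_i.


Lateness per job (L = C - d):
  J1: C=13, d=41, L=-28
  J2: C=18, d=29, L=-11
  J3: C=26, d=21, L=5
  J4: C=37, d=36, L=1
Lmax = max(-28, -11, 5, 1)
= 5


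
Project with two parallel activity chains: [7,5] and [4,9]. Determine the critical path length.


Path A: 7 + 5 = 12
Path B: 4 + 9 = 13
Critical path = longest = max(12, 13)
= 13 (Path B)


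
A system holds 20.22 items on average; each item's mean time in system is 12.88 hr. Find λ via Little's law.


Little's law: L = λW → λ = L / W
= 20.22 / 12.88
= 1.57 per hour


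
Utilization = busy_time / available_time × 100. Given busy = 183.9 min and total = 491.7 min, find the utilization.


Utilization = busy / total × 100
= 183.9 / 491.7 × 100
= 37.4%


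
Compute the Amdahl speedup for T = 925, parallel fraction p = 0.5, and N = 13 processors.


Amdahl's law: T_p = T × ((1-p) + p/N)
= 925 × ((1-0.5) + 0.5/13)
= 925 × (0.50 + 0.0385)
= 925 × 0.5385
= 498.08
Speedup = 925/498.08
= 1.86×


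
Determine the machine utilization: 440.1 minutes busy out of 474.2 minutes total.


Utilization = busy / total × 100
= 440.1 / 474.2 × 100
= 92.8%


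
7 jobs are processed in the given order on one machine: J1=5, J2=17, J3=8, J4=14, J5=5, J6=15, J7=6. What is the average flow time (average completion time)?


Completion times:
  J1: completes at 5
  J2: completes at 22
  J3: completes at 30
  J4: completes at 44
  J5: completes at 49
  J6: completes at 64
  J7: completes at 70
Sum = 284
Average = 284/7
= 40.57


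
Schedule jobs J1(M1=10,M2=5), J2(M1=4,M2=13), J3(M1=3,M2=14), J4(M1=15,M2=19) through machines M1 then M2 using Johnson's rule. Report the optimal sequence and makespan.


Johnson's rule:
Group 1 (M1≤M2, sort by M1): ['J3', 'J2', 'J4']
Group 2 (M1>M2, sort desc M2): ['J1']
Sequence: J3 → J2 → J4 → J1
Makespan calculation:
  J3: M1 done=3, M2 done=17
  J2: M1 done=7, M2 done=30
  J4: M1 done=22, M2 done=49
  J1: M1 done=32, M2 done=54
= Sequence: J3 → J2 → J4 → J1, Makespan: 54


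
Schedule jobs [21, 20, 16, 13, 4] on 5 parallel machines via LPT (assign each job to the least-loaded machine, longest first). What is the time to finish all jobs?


Jobs (LPT sorted): [21, 20, 16, 13, 4]
Machines: 5
  J=21 → Machine 1 (load: 0+21=21)
  J=20 → Machine 2 (load: 0+20=20)
  J=16 → Machine 3 (load: 0+16=16)
  J=13 → Machine 4 (load: 0+13=13)
  J=4 → Machine 5 (load: 0+4=4)
Machine loads: [21, 20, 16, 13, 4]
Makespan = max = 21 time units


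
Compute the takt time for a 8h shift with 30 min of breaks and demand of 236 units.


Available = 8×60 - 30 = 450 min
Takt time = 450 / 236
= 1.91 min/unit


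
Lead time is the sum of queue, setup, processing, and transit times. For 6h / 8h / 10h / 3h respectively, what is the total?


Lead time = queue + setup + processing + transit
= 6 + 8 + 10 + 3
= 27 hours


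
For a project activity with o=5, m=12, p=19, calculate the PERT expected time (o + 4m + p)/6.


te = (o + 4m + p) / 6
= (5 + 4×12 + 19) / 6
= (5 + 48 + 19) / 6
= 72 / 6
= 12.00


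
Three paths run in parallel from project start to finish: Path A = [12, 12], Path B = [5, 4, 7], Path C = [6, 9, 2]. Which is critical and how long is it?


Path A: 12 + 12 = 24
Path B: 5 + 4 + 7 = 16
Path C: 6 + 9 + 2 = 17
Critical path = longest = max(24, 16, 17)
= 24 (Path A)


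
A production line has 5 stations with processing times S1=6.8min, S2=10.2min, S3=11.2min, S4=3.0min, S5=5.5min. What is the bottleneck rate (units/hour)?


Bottleneck = longest station time
Station times: [6.8, 10.2, 11.2, 3.0, 5.5]
Max = 11.2 min
Rate = 60 / 11.2
= 5.36 units/hour (bottleneck: 11.2min)


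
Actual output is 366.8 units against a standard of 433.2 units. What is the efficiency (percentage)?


Efficiency = (actual / standard) × 100
= (366.8 / 433.2) × 100
= 84.7%


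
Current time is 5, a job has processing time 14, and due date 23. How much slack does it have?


Slack = due - current_time - processing
= 23 - 5 - 14
= 4


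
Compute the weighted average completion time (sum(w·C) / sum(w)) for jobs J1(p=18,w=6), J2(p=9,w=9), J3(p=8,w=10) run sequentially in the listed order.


Completion times:
  J1: C=18, w×C=6×18=108
  J2: C=27, w×C=9×27=243
  J3: C=35, w×C=10×35=350
Sum w×C = 701
Sum w = 25
Weighted avg = 701/25
= 28.04


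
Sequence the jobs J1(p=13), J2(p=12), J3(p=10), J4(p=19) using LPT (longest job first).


LPT: sort by longest processing time first
  J4: p=19
  J1: p=13
  J2: p=12
  J3: p=10
Order: J4 → J1 → J2 → J3


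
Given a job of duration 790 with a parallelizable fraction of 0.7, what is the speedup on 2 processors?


Amdahl's law: T_p = T × ((1-p) + p/N)
= 790 × ((1-0.7) + 0.7/2)
= 790 × (0.30 + 0.3500)
= 790 × 0.6500
= 513.50
Speedup = 790/513.50
= 1.54×


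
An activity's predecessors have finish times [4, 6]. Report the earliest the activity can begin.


ES = max of all predecessor completion times
Predecessors: [4, 6]
ES = max(4, 6)
= 6


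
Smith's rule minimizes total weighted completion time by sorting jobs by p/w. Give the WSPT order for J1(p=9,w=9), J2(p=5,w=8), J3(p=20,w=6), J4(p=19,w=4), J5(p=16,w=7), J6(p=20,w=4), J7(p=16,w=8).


WSPT (Smith's rule): sort by p/w ascending
  J2: p/w = 5/8 = 0.625
  J1: p/w = 9/9 = 1.000
  J7: p/w = 16/8 = 2.000
  J5: p/w = 16/7 = 2.286
  J3: p/w = 20/6 = 3.333
  J4: p/w = 19/4 = 4.750
  J6: p/w = 20/4 = 5.000
Order: J2 → J1 → J7 → J5 → J3 → J4 → J6


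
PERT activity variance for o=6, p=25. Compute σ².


σ² = ((p - o) / 6)² = (p - o)² / 36
= (25 - 6)² / 36
= 19² / 36
= 361 / 36
= 10.0278


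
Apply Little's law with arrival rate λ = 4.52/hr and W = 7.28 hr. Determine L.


Little's law: L = λ × W
= 4.52 × 7.28
= 32.91


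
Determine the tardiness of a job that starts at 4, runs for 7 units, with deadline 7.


Completion = start + processing = 4 + 7 = 11
Tardiness = max(0, C - d) = max(0, 11 - 7)
= max(0, 4)
= 4


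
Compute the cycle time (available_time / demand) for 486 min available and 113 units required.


Cycle time = available time / demand
= 486 / 113
= 4.30 min/unit


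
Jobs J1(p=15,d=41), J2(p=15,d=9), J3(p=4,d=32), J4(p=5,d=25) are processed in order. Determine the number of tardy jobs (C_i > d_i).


Completion vs due date:
  J1: C=15, d=41 → on time
  J2: C=30, d=9 → TARDY
  J3: C=34, d=32 → TARDY
  J4: C=39, d=25 → TARDY
Tardy jobs: J2, J3, J4
Count = 3


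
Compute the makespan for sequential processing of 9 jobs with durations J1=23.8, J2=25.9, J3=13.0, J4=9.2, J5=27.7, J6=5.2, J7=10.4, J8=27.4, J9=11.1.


Sequential makespan: sum all processing times
= 23.8 + 25.9 + 13.0 + 9.2 + 27.7 + 5.2 + 10.4 + 27.4 + 11.1
= 153.7 time units


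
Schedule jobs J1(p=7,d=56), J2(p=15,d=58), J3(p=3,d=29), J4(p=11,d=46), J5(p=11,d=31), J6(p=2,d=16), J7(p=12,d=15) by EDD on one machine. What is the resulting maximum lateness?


EDD order: J7 → J6 → J3 → J5 → J4 → J1 → J2
Completion and lateness:
  J7: C=12, d=15, L=12-15=-3
  J6: C=14, d=16, L=14-16=-2
  J3: C=17, d=29, L=17-29=-12
  J5: C=28, d=31, L=28-31=-3
  J4: C=39, d=46, L=39-46=-7
  J1: C=46, d=56, L=46-56=-10
  J2: C=61, d=58, L=61-58=3
Lmax = max(-3, -2, -12, -3, -7, -10, 3)
= 3


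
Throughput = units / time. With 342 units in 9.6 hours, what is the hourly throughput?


Throughput = units / time
= 342 / 9.6
= 35.6 units/hour


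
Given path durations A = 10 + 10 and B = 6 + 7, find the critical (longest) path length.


Path A: 10 + 10 = 20
Path B: 6 + 7 = 13
Critical path = longest = max(20, 13)
= 20 (Path A)


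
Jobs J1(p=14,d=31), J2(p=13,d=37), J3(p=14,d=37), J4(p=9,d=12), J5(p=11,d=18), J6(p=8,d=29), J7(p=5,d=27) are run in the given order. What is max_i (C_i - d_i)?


Lateness per job (L = C - d):
  J1: C=14, d=31, L=-17
  J2: C=27, d=37, L=-10
  J3: C=41, d=37, L=4
  J4: C=50, d=12, L=38
  J5: C=61, d=18, L=43
  J6: C=69, d=29, L=40
  J7: C=74, d=27, L=47
Lmax = max(-17, -10, 4, 38, 43, 40, 47)
= 47


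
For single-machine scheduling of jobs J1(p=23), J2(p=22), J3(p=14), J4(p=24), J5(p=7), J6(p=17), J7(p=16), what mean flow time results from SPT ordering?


SPT order: J5 → J3 → J7 → J6 → J2 → J1 → J4
Completion times:
  J5: C=7
  J3: C=21
  J7: C=37
  J6: C=54
  J2: C=76
  J1: C=99
  J4: C=123
Sum = 417, n = 7
Mean flow = 417/7
= 59.57


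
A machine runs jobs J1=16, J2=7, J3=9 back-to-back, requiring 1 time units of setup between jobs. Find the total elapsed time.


Makespan = Σ processing + (n-1) × setup
= (16 + 7 + 9) + (3-1)×1
= 32 + 2
= 34 time units


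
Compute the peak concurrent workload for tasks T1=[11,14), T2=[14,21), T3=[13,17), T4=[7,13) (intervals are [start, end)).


Check each time point for overlaps:
  t=11: 2 tasks active (T1, T4)
Max concurrent = 2


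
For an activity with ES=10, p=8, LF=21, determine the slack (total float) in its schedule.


EF = ES + duration = 10 + 8 = 18
LS = LF - duration = 21 - 8 = 13
Total Float = LF - EF = 21 - 18
(or LS - ES = 13 - 10)
= 3


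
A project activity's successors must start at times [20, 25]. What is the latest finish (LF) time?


LF = min of all successor start times
Successors start at: [20, 25]
LF = min(20, 25)
= 20


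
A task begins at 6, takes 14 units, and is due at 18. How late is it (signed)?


Completion = 6 + 14 = 20
Lateness = C - d = 20 - 18
= 2


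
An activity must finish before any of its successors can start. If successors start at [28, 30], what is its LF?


LF = min of all successor start times
Successors start at: [28, 30]
LF = min(28, 30)
= 28


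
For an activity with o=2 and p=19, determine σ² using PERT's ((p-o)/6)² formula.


σ² = ((p - o) / 6)² = (p - o)² / 36
= (19 - 2)² / 36
= 17² / 36
= 289 / 36
= 8.0278


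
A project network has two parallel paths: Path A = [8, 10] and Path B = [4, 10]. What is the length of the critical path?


Path A: 8 + 10 = 18
Path B: 4 + 10 = 14
Critical path = longest = max(18, 14)
= 18 (Path A)


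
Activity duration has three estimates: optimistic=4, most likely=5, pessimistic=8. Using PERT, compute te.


te = (o + 4m + p) / 6
= (4 + 4×5 + 8) / 6
= (4 + 20 + 8) / 6
= 32 / 6
= 5.33


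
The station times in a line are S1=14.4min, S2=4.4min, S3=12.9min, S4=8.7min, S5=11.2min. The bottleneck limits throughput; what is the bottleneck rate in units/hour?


Bottleneck = longest station time
Station times: [14.4, 4.4, 12.9, 8.7, 11.2]
Max = 14.4 min
Rate = 60 / 14.4
= 4.17 units/hour (bottleneck: 14.4min)


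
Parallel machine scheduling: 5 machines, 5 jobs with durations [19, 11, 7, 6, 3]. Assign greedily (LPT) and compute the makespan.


Jobs (LPT sorted): [19, 11, 7, 6, 3]
Machines: 5
  J=19 → Machine 1 (load: 0+19=19)
  J=11 → Machine 2 (load: 0+11=11)
  J=7 → Machine 3 (load: 0+7=7)
  J=6 → Machine 4 (load: 0+6=6)
  J=3 → Machine 5 (load: 0+3=3)
Machine loads: [19, 11, 7, 6, 3]
Makespan = max = 19 time units


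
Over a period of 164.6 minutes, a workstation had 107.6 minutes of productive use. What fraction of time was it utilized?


Utilization = busy / total × 100
= 107.6 / 164.6 × 100
= 65.4%


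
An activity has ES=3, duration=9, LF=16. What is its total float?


EF = ES + duration = 3 + 9 = 12
LS = LF - duration = 16 - 9 = 7
Total Float = LF - EF = 16 - 12
(or LS - ES = 7 - 3)
= 4


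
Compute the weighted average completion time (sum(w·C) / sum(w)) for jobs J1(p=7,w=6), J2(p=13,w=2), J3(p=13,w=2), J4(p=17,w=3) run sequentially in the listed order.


Completion times:
  J1: C=7, w×C=6×7=42
  J2: C=20, w×C=2×20=40
  J3: C=33, w×C=2×33=66
  J4: C=50, w×C=3×50=150
Sum w×C = 298
Sum w = 13
Weighted avg = 298/13
= 22.92


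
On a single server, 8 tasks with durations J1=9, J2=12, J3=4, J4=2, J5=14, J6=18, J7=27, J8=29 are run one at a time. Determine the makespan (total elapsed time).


Sequential makespan: sum all processing times
= 9 + 12 + 4 + 2 + 14 + 18 + 27 + 29
= 115 time units


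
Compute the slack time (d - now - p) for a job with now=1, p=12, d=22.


Slack = due - current_time - processing
= 22 - 1 - 12
= 9


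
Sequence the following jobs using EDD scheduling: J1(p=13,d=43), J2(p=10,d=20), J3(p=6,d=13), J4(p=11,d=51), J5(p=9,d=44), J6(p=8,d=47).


EDD: sort by earliest due date
  J3: d=13, p=6
  J2: d=20, p=10
  J1: d=43, p=13
  J5: d=44, p=9
  J6: d=47, p=8
  J4: d=51, p=11
Order: J3 → J2 → J1 → J5 → J6 → J4


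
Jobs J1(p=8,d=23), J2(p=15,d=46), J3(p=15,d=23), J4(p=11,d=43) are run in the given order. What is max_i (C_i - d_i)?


Lateness per job (L = C - d):
  J1: C=8, d=23, L=-15
  J2: C=23, d=46, L=-23
  J3: C=38, d=23, L=15
  J4: C=49, d=43, L=6
Lmax = max(-15, -23, 15, 6)
= 15


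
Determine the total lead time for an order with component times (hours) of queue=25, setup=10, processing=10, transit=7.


Lead time = queue + setup + processing + transit
= 25 + 10 + 10 + 7
= 52 hours


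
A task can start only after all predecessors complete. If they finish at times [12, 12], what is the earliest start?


ES = max of all predecessor completion times
Predecessors: [12, 12]
ES = max(12, 12)
= 12


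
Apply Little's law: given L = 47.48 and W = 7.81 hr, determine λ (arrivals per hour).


Little's law: L = λW → λ = L / W
= 47.48 / 7.81
= 6.08 per hour


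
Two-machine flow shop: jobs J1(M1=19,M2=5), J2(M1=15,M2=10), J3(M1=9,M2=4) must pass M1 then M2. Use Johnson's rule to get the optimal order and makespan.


Johnson's rule:
Group 1 (M1≤M2, sort by M1): []
Group 2 (M1>M2, sort desc M2): ['J2', 'J1', 'J3']
Sequence: J2 → J1 → J3
Makespan calculation:
  J2: M1 done=15, M2 done=25
  J1: M1 done=34, M2 done=39
  J3: M1 done=43, M2 done=47
= Sequence: J2 → J1 → J3, Makespan: 47


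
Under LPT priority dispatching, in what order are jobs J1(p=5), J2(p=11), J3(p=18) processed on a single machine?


LPT: sort by longest processing time first
  J3: p=18
  J2: p=11
  J1: p=5
Order: J3 → J2 → J1


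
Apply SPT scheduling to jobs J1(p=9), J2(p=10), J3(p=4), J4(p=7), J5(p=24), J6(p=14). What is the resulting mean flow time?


SPT order: J3 → J4 → J1 → J2 → J6 → J5
Completion times:
  J3: C=4
  J4: C=11
  J1: C=20
  J2: C=30
  J6: C=44
  J5: C=68
Sum = 177, n = 6
Mean flow = 177/6
= 29.50


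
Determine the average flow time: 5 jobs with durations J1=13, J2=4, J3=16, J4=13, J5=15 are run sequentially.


Completion times:
  J1: completes at 13
  J2: completes at 17
  J3: completes at 33
  J4: completes at 46
  J5: completes at 61
Sum = 170
Average = 170/5
= 34.00


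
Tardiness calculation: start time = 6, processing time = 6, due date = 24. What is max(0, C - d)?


Completion = start + processing = 6 + 6 = 12
Tardiness = max(0, C - d) = max(0, 12 - 24)
= max(0, -12)
= 0


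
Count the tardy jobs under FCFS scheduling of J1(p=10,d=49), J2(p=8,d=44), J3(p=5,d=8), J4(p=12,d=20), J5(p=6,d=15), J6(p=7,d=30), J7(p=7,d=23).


Completion vs due date:
  J1: C=10, d=49 → on time
  J2: C=18, d=44 → on time
  J3: C=23, d=8 → TARDY
  J4: C=35, d=20 → TARDY
  J5: C=41, d=15 → TARDY
  J6: C=48, d=30 → TARDY
  J7: C=55, d=23 → TARDY
Tardy jobs: J3, J4, J5, J6, J7
Count = 5


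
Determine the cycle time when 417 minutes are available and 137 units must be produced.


Cycle time = available time / demand
= 417 / 137
= 3.04 min/unit


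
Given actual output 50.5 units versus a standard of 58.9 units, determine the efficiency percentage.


Efficiency = (actual / standard) × 100
= (50.5 / 58.9) × 100
= 85.7%


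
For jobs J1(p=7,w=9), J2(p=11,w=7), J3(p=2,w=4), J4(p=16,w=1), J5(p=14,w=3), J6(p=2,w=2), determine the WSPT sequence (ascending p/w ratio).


WSPT (Smith's rule): sort by p/w ascending
  J3: p/w = 2/4 = 0.500
  J1: p/w = 7/9 = 0.778
  J6: p/w = 2/2 = 1.000
  J2: p/w = 11/7 = 1.571
  J5: p/w = 14/3 = 4.667
  J4: p/w = 16/1 = 16.000
Order: J3 → J1 → J6 → J2 → J5 → J4


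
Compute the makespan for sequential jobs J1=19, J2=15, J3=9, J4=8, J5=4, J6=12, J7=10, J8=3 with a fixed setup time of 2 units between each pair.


Makespan = Σ processing + (n-1) × setup
= (19 + 15 + 9 + 8 + 4 + 12 + 10 + 3) + (8-1)×2
= 80 + 14
= 94 time units


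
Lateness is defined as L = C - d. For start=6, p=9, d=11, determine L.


Completion = 6 + 9 = 15
Lateness = C - d = 15 - 11
= 4


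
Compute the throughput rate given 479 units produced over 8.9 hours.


Throughput = units / time
= 479 / 8.9
= 53.8 units/hour


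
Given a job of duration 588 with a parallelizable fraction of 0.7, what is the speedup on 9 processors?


Amdahl's law: T_p = T × ((1-p) + p/N)
= 588 × ((1-0.7) + 0.7/9)
= 588 × (0.30 + 0.0778)
= 588 × 0.3778
= 222.13
Speedup = 588/222.13
= 2.65×


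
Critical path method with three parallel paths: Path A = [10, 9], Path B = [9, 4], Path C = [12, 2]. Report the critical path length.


Path A: 10 + 9 = 19
Path B: 9 + 4 = 13
Path C: 12 + 2 = 14
Critical path = longest = max(19, 13, 14)
= 19 (Path A)


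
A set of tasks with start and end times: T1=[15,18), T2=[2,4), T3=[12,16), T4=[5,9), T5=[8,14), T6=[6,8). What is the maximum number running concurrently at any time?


Check each time point for overlaps:
  t=6: 2 tasks active (T4, T6)
Max concurrent = 2


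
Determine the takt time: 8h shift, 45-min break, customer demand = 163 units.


Available = 8×60 - 45 = 435 min
Takt time = 435 / 163
= 2.67 min/unit


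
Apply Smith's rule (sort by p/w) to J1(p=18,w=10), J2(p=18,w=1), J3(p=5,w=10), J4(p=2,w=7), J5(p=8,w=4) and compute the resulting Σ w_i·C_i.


WSPT order (by p/w): J4 → J3 → J1 → J5 → J2
  J4: C=2, w·C=7×2=14
  J3: C=7, w·C=10×7=70
  J1: C=25, w·C=10×25=250
  J5: C=33, w·C=4×33=132
  J2: C=51, w·C=1×51=51
Σ w·C = 517
= 517


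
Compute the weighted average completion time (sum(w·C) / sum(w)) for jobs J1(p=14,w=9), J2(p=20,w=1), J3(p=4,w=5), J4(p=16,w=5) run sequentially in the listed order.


Completion times:
  J1: C=14, w×C=9×14=126
  J2: C=34, w×C=1×34=34
  J3: C=38, w×C=5×38=190
  J4: C=54, w×C=5×54=270
Sum w×C = 620
Sum w = 20
Weighted avg = 620/20
= 31.00


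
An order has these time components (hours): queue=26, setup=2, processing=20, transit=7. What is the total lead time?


Lead time = queue + setup + processing + transit
= 26 + 2 + 20 + 7
= 55 hours


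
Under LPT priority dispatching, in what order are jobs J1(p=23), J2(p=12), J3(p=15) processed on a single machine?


LPT: sort by longest processing time first
  J1: p=23
  J3: p=15
  J2: p=12
Order: J1 → J3 → J2


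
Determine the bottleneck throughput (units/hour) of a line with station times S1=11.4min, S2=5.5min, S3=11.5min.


Bottleneck = longest station time
Station times: [11.4, 5.5, 11.5]
Max = 11.5 min
Rate = 60 / 11.5
= 5.22 units/hour (bottleneck: 11.5min)


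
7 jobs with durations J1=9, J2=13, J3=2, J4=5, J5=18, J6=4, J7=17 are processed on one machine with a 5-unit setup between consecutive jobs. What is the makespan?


Makespan = Σ processing + (n-1) × setup
= (9 + 13 + 2 + 5 + 18 + 4 + 17) + (7-1)×5
= 68 + 30
= 98 time units


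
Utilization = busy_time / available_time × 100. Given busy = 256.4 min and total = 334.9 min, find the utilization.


Utilization = busy / total × 100
= 256.4 / 334.9 × 100
= 76.6%


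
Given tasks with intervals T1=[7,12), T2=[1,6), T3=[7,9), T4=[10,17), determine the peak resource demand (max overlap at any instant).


Check each time point for overlaps:
  t=7: 2 tasks active (T1, T3)
Max concurrent = 2


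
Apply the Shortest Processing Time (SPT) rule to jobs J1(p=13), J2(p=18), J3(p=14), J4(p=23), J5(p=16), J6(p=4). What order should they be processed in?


SPT: sort by shortest processing time
  J6: p=4
  J1: p=13
  J3: p=14
  J5: p=16
  J2: p=18
  J4: p=23
Order: J6 → J1 → J3 → J5 → J2 → J4


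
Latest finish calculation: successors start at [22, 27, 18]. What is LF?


LF = min of all successor start times
Successors start at: [22, 27, 18]
LF = min(22, 27, 18)
= 18


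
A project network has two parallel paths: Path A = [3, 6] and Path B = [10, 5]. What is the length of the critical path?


Path A: 3 + 6 = 9
Path B: 10 + 5 = 15
Critical path = longest = max(9, 15)
= 15 (Path B)


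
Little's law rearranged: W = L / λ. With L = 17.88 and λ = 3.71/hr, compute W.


Little's law: L = λW → W = L / λ
= 17.88 / 3.71
= 4.82 hours


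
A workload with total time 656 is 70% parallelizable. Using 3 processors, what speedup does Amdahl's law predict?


Amdahl's law: T_p = T × ((1-p) + p/N)
= 656 × ((1-0.7) + 0.7/3)
= 656 × (0.30 + 0.2333)
= 656 × 0.5333
= 349.87
Speedup = 656/349.87
= 1.88×


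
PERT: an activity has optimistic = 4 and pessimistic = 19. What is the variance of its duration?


σ² = ((p - o) / 6)² = (p - o)² / 36
= (19 - 4)² / 36
= 15² / 36
= 225 / 36
= 6.2500


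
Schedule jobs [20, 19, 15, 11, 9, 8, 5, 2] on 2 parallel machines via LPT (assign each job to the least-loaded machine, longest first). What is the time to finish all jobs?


Jobs (LPT sorted): [20, 19, 15, 11, 9, 8, 5, 2]
Machines: 2
  J=20 → Machine 1 (load: 0+20=20)
  J=19 → Machine 2 (load: 0+19=19)
  J=15 → Machine 2 (load: 19+15=34)
  J=11 → Machine 1 (load: 20+11=31)
  J=9 → Machine 1 (load: 31+9=40)
  J=8 → Machine 2 (load: 34+8=42)
  J=5 → Machine 1 (load: 40+5=45)
  J=2 → Machine 2 (load: 42+2=44)
Machine loads: [45, 44]
Makespan = max = 45 time units


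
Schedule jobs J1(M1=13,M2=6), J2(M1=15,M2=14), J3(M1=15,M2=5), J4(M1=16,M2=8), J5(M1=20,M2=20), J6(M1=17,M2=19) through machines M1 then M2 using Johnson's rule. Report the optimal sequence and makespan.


Johnson's rule:
Group 1 (M1≤M2, sort by M1): ['J6', 'J5']
Group 2 (M1>M2, sort desc M2): ['J2', 'J4', 'J1', 'J3']
Sequence: J6 → J5 → J2 → J4 → J1 → J3
Makespan calculation:
  J6: M1 done=17, M2 done=36
  J5: M1 done=37, M2 done=57
  J2: M1 done=52, M2 done=71
  J4: M1 done=68, M2 done=79
  J1: M1 done=81, M2 done=87
  J3: M1 done=96, M2 done=101
= Sequence: J6 → J5 → J2 → J4 → J1 → J3, Makespan: 101


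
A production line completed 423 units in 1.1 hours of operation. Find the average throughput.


Throughput = units / time
= 423 / 1.1
= 384.5 units/hour


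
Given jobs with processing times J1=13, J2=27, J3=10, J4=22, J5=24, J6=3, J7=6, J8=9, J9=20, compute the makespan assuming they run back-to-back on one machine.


Sequential makespan: sum all processing times
= 13 + 27 + 10 + 22 + 24 + 3 + 6 + 9 + 20
= 134 time units
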